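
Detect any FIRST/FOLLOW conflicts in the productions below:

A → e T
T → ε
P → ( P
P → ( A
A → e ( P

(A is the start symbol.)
Nullable non-terminals: T.
T has a nullable alternative but only one production, so nothing to check.

A, P have no nullable alternative, so no FIRST/FOLLOW check is needed there.

No FIRST/FOLLOW conflicts found.

Answer: No FIRST/FOLLOW conflicts.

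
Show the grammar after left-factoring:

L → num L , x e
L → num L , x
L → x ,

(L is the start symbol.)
Left-factoring transforms A → αβ₁ | αβ₂ into A → αA' and A' → β₁ | β₂
(α is the longest common prefix among the alternatives). Repeat until
no nonterminal has two alternatives with a common prefix.

Round 1: L has alternatives sharing prefix 'num L , x'. Introduce L': L → num L , x L'
  Add: L' → e
  Add: L' → ε

No remaining common prefixes — done.

Resulting grammar:
L → num L , x L'
L' → e
L' → ε
L → x ,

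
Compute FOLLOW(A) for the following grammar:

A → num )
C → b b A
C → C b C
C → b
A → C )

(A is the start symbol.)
{ $, ')', 'b' }

To compute FOLLOW(A), find every occurrence of A on a right-hand side N → α A β: add FIRST(β) \ {ε}, and if β is empty or nullable also add FOLLOW(N). Iterate to a fixed point.

A is the start symbol, so $ ∈ FOLLOW(A).
In C → b b A: A is at the end, add FOLLOW(C)

The FOLLOW sets referred to above (computed the same way, to a fixed point):
  FOLLOW(C) = { ')', 'b' }

Taking the union: FOLLOW(A) = { $, ')', 'b' }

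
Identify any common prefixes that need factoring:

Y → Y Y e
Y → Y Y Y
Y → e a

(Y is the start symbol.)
Left-factoring is needed when two productions for the same non-terminal
share a common prefix on the right-hand side.

Productions for Y:
  Y → Y Y e
  Y → Y Y Y
  Y → e a

Found common prefix 'Y Y' in productions for Y

Answer: Yes, Y has productions with common prefix 'Y Y'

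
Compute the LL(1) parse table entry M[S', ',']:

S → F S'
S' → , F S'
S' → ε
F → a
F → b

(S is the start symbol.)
S' → , F S'

To find M[S', ','], we find productions for S' where ',' is in the predict set (PREDICT(N → α) = (FIRST(α) \ {ε}) ∪ (FOLLOW(N) if α ⇒* ε)).

Relevant sets:
  FOLLOW(S') = { $ }

S' → , F S': PREDICT = { ',' }
  ',' is in predict set, so this production goes in M[S', ',']
S' → ε: PREDICT = { $ }

M[S', ','] = S' → , F S'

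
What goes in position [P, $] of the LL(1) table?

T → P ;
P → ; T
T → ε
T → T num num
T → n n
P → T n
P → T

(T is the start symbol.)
Empty (error entry)

To find M[P, $], we find productions for P where $ is in the predict set (PREDICT(N → α) = (FIRST(α) \ {ε}) ∪ (FOLLOW(N) if α ⇒* ε)).

Relevant sets:
  FIRST(T) = { ';', 'n', 'num', ε }
  FOLLOW(P) = { ';' }

P → ; T: PREDICT = { ';' }
P → T n: PREDICT = { ';', 'n', 'num' }
P → T: PREDICT = { ';', 'n', 'num' }

M[P, $] is empty (no production applies)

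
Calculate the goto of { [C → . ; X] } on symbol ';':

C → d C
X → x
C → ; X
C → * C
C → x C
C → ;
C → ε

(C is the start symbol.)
GOTO(I, ';') = CLOSURE({ [A → αX.β] : [A → α.Xβ] ∈ I, X = ';' })

Items with dot before ';', with the dot advanced:
  [C → . ; X] → [C → ; . X]
Closure of the advanced items:
  [C → ; . X] has the dot before X: add [X → . x]

GOTO = { [C → ; . X], [X → . x] }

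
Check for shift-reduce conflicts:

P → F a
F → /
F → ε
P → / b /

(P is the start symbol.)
A shift-reduce conflict occurs when an LR(0) state has both:
  - a complete (reduce) item [A → α .] (dot at the end), and
  - a shift item [B → β . c γ] (dot before a terminal).

Augment with P' → P and build the canonical LR(0) collection (I0 = CLOSURE({[P' → . P]}), then GOTO on every symbol after a dot until no new states appear). It has 7 states:
  I0: { [F → . /], [F → .], [P → . / b /], [P → . F a], [P' → . P] }  — shift, reduce
  I1: { [F → / .], [P → / . b /] }  — shift, reduce
  I2: { [P → F . a] }  — shift
  I3: { [P' → P .] }  — accept
  I4: { [P → F a .] }  — reduce
  I5: { [P → / b . /] }  — shift
  I6: { [P → / b / .] }  — reduce

I0 contains reduce item [F → .] and shift items [F → . /], [P → . / b /] — shift-reduce conflict.
I1 contains reduce item [F → / .] and shift item [P → / . b /] — shift-reduce conflict.

Answer: Yes — I0: [F → .] vs [F → . /]; I1: [F → / .] vs [P → / . b /]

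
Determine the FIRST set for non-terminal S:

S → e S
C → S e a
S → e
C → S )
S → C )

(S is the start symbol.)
To compute FIRST(S), examine every production with S on the left-hand side, reading each right-hand side left to right until a non-nullable symbol is reached.

FIRST sets of the other non-terminals involved (by the same procedure, iterated to a fixed point):
  FIRST(C) = { 'e' }

From S → e S:
  - e is a terminal: add 'e' and stop
From S → e:
  - e is a terminal: add 'e' and stop
From S → C ):
  - C is a non-terminal: add FIRST(C) \ {ε} = { 'e' }
    C is not nullable, so stop

Collecting: FIRST(S) = { 'e' }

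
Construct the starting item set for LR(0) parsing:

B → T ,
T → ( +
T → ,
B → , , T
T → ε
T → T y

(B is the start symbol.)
First, augment the grammar with B' → B
I₀ = CLOSURE({ [B' → . B] }):
  [B' → . B] has the dot before B: add [B → . T ,], [B → . , , T]
  [B → . T ,] has the dot before T: add [T → . ( +], [T → . ,], [T → .], [T → . T y]
No further items can be added.

I₀ = { [B → . , , T], [B → . T ,], [B' → . B], [T → . ( +], [T → . ,], [T → . T y], [T → .] }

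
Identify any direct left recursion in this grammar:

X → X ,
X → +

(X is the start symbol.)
Yes, X is left-recursive

Direct left recursion occurs when N → N α for some non-terminal N (the right-hand side begins with the left-hand side itself).

X → X ,: LEFT RECURSIVE (starts with X)
X → +: starts with '+'

The grammar has direct left recursion on: X.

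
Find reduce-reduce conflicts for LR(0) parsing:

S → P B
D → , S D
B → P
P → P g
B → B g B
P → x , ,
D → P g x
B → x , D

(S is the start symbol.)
No reduce-reduce conflicts

A reduce-reduce conflict occurs when an LR(0) state has two complete items [A → α .] and [B → β .] — both call for a reduction, and with no lookahead the parser cannot choose between them.

Augment with S' → S and build the canonical LR(0) collection (I0 = CLOSURE({[S' → . S]}), then GOTO on every symbol after a dot until no new states appear). It has 21 states:
  I0: { [P → . P g], [P → . x , ,], [S → . P B], [S' → . S] }  — shift
  I1: { [B → . B g B], [B → . P], [B → . x , D], [P → . P g], [P → . x , ,], [P → P . g], [S → P . B] }  — shift
  I2: { [S' → S .] }  — accept
  I3: { [P → x . , ,] }  — shift
  I4: { [P → x , . ,] }  — shift
  I5: { [P → x , , .] }  — reduce
  I6: { [B → B . g B], [S → P B .] }  — shift, reduce
  I7: { [B → P .], [P → P . g] }  — shift, reduce
  I8: { [P → P g .] }  — reduce
  I9: { [B → x . , D], [P → x . , ,] }  — shift
  I10: { [B → x , . D], [D → . , S D], [D → . P g x], [P → . P g], [P → . x , ,], [P → x , . ,] }  — shift
  I11: { [D → , . S D], [P → . P g], [P → . x , ,], [P → x , , .], [S → . P B] }  — shift, reduce
  I12: { [B → x , D .] }  — reduce
  I13: { [D → P . g x], [P → P . g] }  — shift
  I14: { [D → P g . x], [P → P g .] }  — shift, reduce
  I15: { [D → P g x .] }  — reduce
  I16: { [D → , S . D], [D → . , S D], [D → . P g x], [P → . P g], [P → . x , ,] }  — shift
  I17: { [D → , . S D], [P → . P g], [P → . x , ,], [S → . P B] }  — shift
  I18: { [D → , S D .] }  — reduce
  I19: { [B → . B g B], [B → . P], [B → . x , D], [B → B g . B], [P → . P g], [P → . x , ,] }  — shift
  I20: { [B → B . g B], [B → B g B .] }  — shift, reduce

No state contains more than one complete item.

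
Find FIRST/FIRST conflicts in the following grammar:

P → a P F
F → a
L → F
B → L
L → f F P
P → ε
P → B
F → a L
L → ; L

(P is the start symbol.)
Yes. P → a P F / P → B on { 'a' }; F → a / F → a L on { 'a' }

A FIRST/FIRST conflict occurs when two productions N → α and N → β for the same non-terminal have FIRST(α) ∩ FIRST(β) ≠ ∅ (with ε ∈ FIRST of a nullable right-hand side, so two nullable alternatives also conflict).

FIRST sets of the non-terminals at (or reachable through a nullable prefix from) the front of some alternative:
  FIRST(B) = { ';', 'a', 'f' }
  FIRST(F) = { 'a' }

Productions for P:
  P → a P F: FIRST = { 'a' }
  P → ε: FIRST = { ε }
  P → B: FIRST = { ';', 'a', 'f' }
Productions for F:
  F → a: FIRST = { 'a' }
  F → a L: FIRST = { 'a' }
Productions for L:
  L → F: FIRST = { 'a' }
  L → f F P: FIRST = { 'f' }
  L → ; L: FIRST = { ';' }
B has only one production, so no FIRST/FIRST conflict is possible there.

Conflict for P: P → a P F and P → B
  Overlap: { 'a' }
Conflict for F: F → a and F → a L
  Overlap: { 'a' }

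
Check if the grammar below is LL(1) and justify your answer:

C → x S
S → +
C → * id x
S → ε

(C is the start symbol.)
Relevant sets:
  FOLLOW(S) = { $ }

For C:
  PREDICT(C → x S) = { 'x' }
  PREDICT(C → '*' id x) = { '*' }
For S:
  PREDICT(S → '+') = { '+' }
  PREDICT(S → ε) = { $ }

All predict sets are disjoint. The grammar IS LL(1).

Answer: Yes, the grammar is LL(1).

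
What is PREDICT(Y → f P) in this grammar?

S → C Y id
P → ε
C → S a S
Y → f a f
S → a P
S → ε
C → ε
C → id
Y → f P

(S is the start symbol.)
{ 'f' }

PREDICT(Y → f P) = (FIRST(RHS) \ {ε}) ∪ (FOLLOW(Y) if ε ∈ FIRST(RHS), i.e. RHS ⇒* ε)
FIRST(f P) = { 'f' }
ε ∉ FIRST(f P), so FOLLOW(Y) is not added.
PREDICT(Y → f P) = { 'f' }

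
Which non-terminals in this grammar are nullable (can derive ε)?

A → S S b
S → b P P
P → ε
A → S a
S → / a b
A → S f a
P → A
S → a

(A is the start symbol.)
A non-terminal is nullable if it can derive ε (the empty string): either it has an ε-production, or it has a production whose right-hand side consists entirely of nullable non-terminals.

ε-productions: P → ε
So P is immediately nullable.
No further non-terminal can be added: every production for the remaining non-terminals contains a terminal or a non-nullable non-terminal.
Nullable = { 'P' }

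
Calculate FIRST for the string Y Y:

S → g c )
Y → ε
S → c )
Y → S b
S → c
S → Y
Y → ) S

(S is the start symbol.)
{ ')', 'b', 'c', 'g', ε }

FIRST sets of the non-terminals involved (from the grammar, by fixed-point iteration):
  FIRST(Y) = { ')', 'b', 'c', 'g', ε }

To compute FIRST(Y Y), process the symbols left to right:
Symbol Y is a non-terminal. Add FIRST(Y) \ {ε} = { ')', 'b', 'c', 'g' }
Y is nullable (ε ∈ FIRST(Y)), continue to the next symbol.
Symbol Y is a non-terminal. Add FIRST(Y) \ {ε} = { ')', 'b', 'c', 'g' }
Y is nullable (ε ∈ FIRST(Y)), continue to the next symbol.
All symbols are nullable, so ε is in the result.
FIRST(Y Y) = { ')', 'b', 'c', 'g', ε }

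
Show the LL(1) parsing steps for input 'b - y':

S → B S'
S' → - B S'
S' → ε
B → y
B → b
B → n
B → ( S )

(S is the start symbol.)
Stack is shown with the top on the left.

Stack     Input    Action
-------------------------
S $       b - y $  output S → B S'
B S' $    b - y $  output B → b
b S' $    b - y $  match 'b'
S' $      - y $    output S' → - B S'
- B S' $  - y $    match '-'
B S' $    y $      output B → y
y S' $    y $      match 'y'
S' $      $        output S' → ε
$         $        accept

The string is accepted.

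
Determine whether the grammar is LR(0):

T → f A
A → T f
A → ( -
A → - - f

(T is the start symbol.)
Yes, the grammar is LR(0)

A grammar is LR(0) if no state in the canonical LR(0) collection has:
  - both a shift item (dot before a terminal) and a complete item (shift-reduce conflict), or
  - two or more complete items (reduce-reduce conflict; the accept item [T' → T .] counts as a complete item here).

Augment with T' → T and build the canonical LR(0) collection (I0 = CLOSURE({[T' → . T]}), then GOTO on every symbol after a dot until no new states appear). It has 11 states:
  I0: { [T → . f A], [T' → . T] }  — shift
  I1: { [T' → T .] }  — accept
  I2: { [A → . ( -], [A → . - - f], [A → . T f], [T → . f A], [T → f . A] }  — shift
  I3: { [A → ( . -] }  — shift
  I4: { [A → - . - f] }  — shift
  I5: { [T → f A .] }  — reduce
  I6: { [A → T . f] }  — shift
  I7: { [A → T f .] }  — reduce
  I8: { [A → - - . f] }  — shift
  I9: { [A → - - f .] }  — reduce
  I10: { [A → ( - .] }  — reduce

Every state is either a pure shift/goto state or contains exactly one complete item and nothing to shift — no conflicts. The grammar is LR(0).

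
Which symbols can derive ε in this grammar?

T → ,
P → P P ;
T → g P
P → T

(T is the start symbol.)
None

A non-terminal is nullable if it can derive ε (the empty string): either it has an ε-production, or it has a production whose right-hand side consists entirely of nullable non-terminals.

There are no ε-productions, so no non-terminal can derive ε.
No non-terminals are nullable.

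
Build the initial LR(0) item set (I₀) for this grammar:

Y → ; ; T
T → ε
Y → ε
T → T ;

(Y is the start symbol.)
First, augment the grammar with Y' → Y
I₀ = CLOSURE({ [Y' → . Y] }):
  [Y' → . Y] has the dot before Y: add [Y → . ; ; T], [Y → .]
No further items can be added.

I₀ = { [Y → . ; ; T], [Y → .], [Y' → . Y] }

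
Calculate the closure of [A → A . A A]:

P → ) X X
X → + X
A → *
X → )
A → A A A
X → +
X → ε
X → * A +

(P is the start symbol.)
To compute CLOSURE, for each item [A → α.Bβ] where B is a non-terminal, add [B → .γ] for all productions B → γ; repeat for the newly added items until nothing changes.

Start with: [A → A . A A]
  [A → A . A A] has the dot before A: add [A → . *], [A → . A A A]
No further items can be added.

CLOSURE = { [A → . *], [A → . A A A], [A → A . A A] }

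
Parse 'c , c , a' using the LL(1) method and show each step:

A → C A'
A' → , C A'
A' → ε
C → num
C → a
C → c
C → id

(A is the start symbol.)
LL(1) parsing maintains a stack (initially the start symbol over $) and the input. At each step: if the stack top is a terminal, match it against the current input token; if it is a non-terminal N, replace it with the RHS of M[N, lookahead] (the unique production whose predict set contains the lookahead).

Stack is shown with the top on the left.

Stack     Input        Action
-----------------------------
A $       c , c , a $  output A → C A'
C A' $    c , c , a $  output C → c
c A' $    c , c , a $  match 'c'
A' $      , c , a $    output A' → , C A'
, C A' $  , c , a $    match ','
C A' $    c , a $      output C → c
c A' $    c , a $      match 'c'
A' $      , a $        output A' → , C A'
, C A' $  , a $        match ','
C A' $    a $          output C → a
a A' $    a $          match 'a'
A' $      $            output A' → ε
$         $            accept

The string is accepted.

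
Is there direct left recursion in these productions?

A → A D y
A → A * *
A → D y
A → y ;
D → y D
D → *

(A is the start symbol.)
Direct left recursion occurs when N → N α for some non-terminal N (the right-hand side begins with the left-hand side itself).

A → A D y: LEFT RECURSIVE (starts with A)
A → A * *: LEFT RECURSIVE (starts with A)
A → D y: starts with D
A → y ;: starts with y
D → y D: starts with y
D → *: starts with '*'

The grammar has direct left recursion on: A.

Answer: Yes, A is left-recursive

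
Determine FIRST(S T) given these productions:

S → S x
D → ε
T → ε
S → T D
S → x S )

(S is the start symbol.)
{ 'x', ε }

FIRST sets of the non-terminals involved (from the grammar, by fixed-point iteration):
  FIRST(S) = { 'x', ε }
  FIRST(T) = { ε }

To compute FIRST(S T), process the symbols left to right:
Symbol S is a non-terminal. Add FIRST(S) \ {ε} = { 'x' }
S is nullable (ε ∈ FIRST(S)), continue to the next symbol.
Symbol T is a non-terminal. Add FIRST(T) \ {ε} = { }
T is nullable (ε ∈ FIRST(T)), continue to the next symbol.
All symbols are nullable, so ε is in the result.
FIRST(S T) = { 'x', ε }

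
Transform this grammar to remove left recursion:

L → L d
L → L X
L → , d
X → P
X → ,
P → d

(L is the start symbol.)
L → , d L'
L' → d L'
L' → X L'
L' → ε
X → P
X → ,
P → d

L is directly left-recursive. The standard transformation for
  A → A α₁ | ... | A α_m | β₁ | ... | β_n
is
  A  → β₁ A' | ... | β_n A'
  A' → α₁ A' | ... | α_m A' | ε

L → , d becomes L → , d L'
L → L d becomes L' → d L'
L → L X becomes L' → X L'
Add L' → ε

Productions for other non-terminals are unchanged:
  X → P
  X → ,
  P → d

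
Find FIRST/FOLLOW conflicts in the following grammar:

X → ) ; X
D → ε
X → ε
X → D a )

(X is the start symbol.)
A FIRST/FOLLOW conflict occurs when a non-terminal N has a nullable alternative N → β (β ⇒* ε) and another alternative N → α with FIRST(α) ∩ FOLLOW(N) ≠ ∅: on such a lookahead the parser cannot decide between expanding α and letting N vanish via β.

Nullable non-terminals: D, X.
FIRST sets used below: FIRST(D) = { ε }
D has a nullable alternative but only one production, so nothing to check.

X: nullable alternative(s) X → ε; FOLLOW(X) = { $ }
  X → ) ; X: FIRST \ {ε} = { ')' } — disjoint from FOLLOW(X)
  X → ε: FIRST \ {ε} = { } — this is the only nullable alternative, skip
  X → D a ): FIRST \ {ε} = { 'a' } — disjoint from FOLLOW(X)

No FIRST/FOLLOW conflicts found.

Answer: No FIRST/FOLLOW conflicts.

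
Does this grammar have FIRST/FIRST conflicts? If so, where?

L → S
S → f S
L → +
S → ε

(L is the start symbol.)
A FIRST/FIRST conflict occurs when two productions N → α and N → β for the same non-terminal have FIRST(α) ∩ FIRST(β) ≠ ∅ (with ε ∈ FIRST of a nullable right-hand side, so two nullable alternatives also conflict).

FIRST sets of the non-terminals at (or reachable through a nullable prefix from) the front of some alternative:
  FIRST(S) = { 'f', ε }

Productions for L:
  L → S: FIRST = { 'f', ε }
  L → +: FIRST = { '+' }
Productions for S:
  S → f S: FIRST = { 'f' }
  S → ε: FIRST = { ε }

All alternatives of each non-terminal have pairwise disjoint FIRST sets.

Answer: No FIRST/FIRST conflicts.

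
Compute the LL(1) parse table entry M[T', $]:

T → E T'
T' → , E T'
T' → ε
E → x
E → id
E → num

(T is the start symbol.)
T' → ε

To find M[T', $], we find productions for T' where $ is in the predict set (PREDICT(N → α) = (FIRST(α) \ {ε}) ∪ (FOLLOW(N) if α ⇒* ε)).

Relevant sets:
  FOLLOW(T') = { $ }

T' → , E T': PREDICT = { ',' }
T' → ε: PREDICT = { $ }
  $ is in predict set, so this production goes in M[T', $]

M[T', $] = T' → ε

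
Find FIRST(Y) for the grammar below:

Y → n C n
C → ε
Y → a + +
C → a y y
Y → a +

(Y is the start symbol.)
{ 'a', 'n' }

From Y → n C n:
  - n is a terminal: add 'n' and stop
From Y → a + +:
  - a is a terminal: add 'a' and stop
From Y → a +:
  - a is a terminal: add 'a' and stop

Collecting: FIRST(Y) = { 'a', 'n' }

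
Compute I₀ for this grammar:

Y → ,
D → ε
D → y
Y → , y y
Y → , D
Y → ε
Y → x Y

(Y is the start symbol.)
{ [Y → . , D], [Y → . , y y], [Y → . ,], [Y → . x Y], [Y → .], [Y' → . Y] }

First, augment the grammar with Y' → Y
I₀ = CLOSURE({ [Y' → . Y] }):
  [Y' → . Y] has the dot before Y: add [Y → . ,], [Y → . , y y], [Y → . , D], [Y → .], [Y → . x Y]
No further items can be added.

I₀ = { [Y → . , D], [Y → . , y y], [Y → . ,], [Y → . x Y], [Y → .], [Y' → . Y] }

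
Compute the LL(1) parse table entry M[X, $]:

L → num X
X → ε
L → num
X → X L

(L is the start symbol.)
X → ε

To find M[X, $], we find productions for X where $ is in the predict set (PREDICT(N → α) = (FIRST(α) \ {ε}) ∪ (FOLLOW(N) if α ⇒* ε)).

Relevant sets:
  FIRST(X) = { 'num', ε }
  FIRST(L) = { 'num' }
  FOLLOW(X) = { $, 'num' }

X → ε: PREDICT = { $, 'num' }
  $ is in predict set, so this production goes in M[X, $]
X → X L: PREDICT = { 'num' }

M[X, $] = X → ε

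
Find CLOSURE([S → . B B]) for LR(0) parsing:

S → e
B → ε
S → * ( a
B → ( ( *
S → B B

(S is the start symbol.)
Start with: [S → . B B]
  [S → . B B] has the dot before B: add [B → .], [B → . ( ( *]
No further items can be added.

CLOSURE = { [B → . ( ( *], [B → .], [S → . B B] }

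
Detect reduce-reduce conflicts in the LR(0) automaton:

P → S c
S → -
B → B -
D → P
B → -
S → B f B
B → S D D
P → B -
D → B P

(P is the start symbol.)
Yes — I1: [B → - .] vs [S → - .]; I10: [B → - .] vs [B → B - .]; I16: [B → B - .] vs [P → B - .]

A reduce-reduce conflict occurs when an LR(0) state has two complete items [A → α .] and [B → β .] — both call for a reduction, and with no lookahead the parser cannot choose between them.

Augment with P' → P and build the canonical LR(0) collection (I0 = CLOSURE({[P' → . P]}), then GOTO on every symbol after a dot until no new states appear). It has 17 states:
  I0: { [B → . -], [B → . B -], [B → . S D D], [P → . B -], [P → . S c], [P' → . P], [S → . -], [S → . B f B] }  — shift
  I1: { [B → - .], [S → - .] }  — 2 reduces
  I2: { [B → B . -], [P → B . -], [S → B . f B] }  — shift
  I3: { [P' → P .] }  — accept
  I4: { [B → . -], [B → . B -], [B → . S D D], [B → S . D D], [D → . B P], [D → . P], [P → . B -], [P → . S c], [P → S . c], [S → . -], [S → . B f B] }  — shift
  I5: { [B → . -], [B → . B -], [B → . S D D], [B → B . -], [D → B . P], [P → . B -], [P → . S c], [P → B . -], [S → . -], [S → . B f B], [S → B . f B] }  — shift
  I6: { [B → . -], [B → . B -], [B → . S D D], [B → S D . D], [D → . B P], [D → . P], [P → . B -], [P → . S c], [S → . -], [S → . B f B] }  — shift
  I7: { [D → P .] }  — reduce
  I8: { [P → S c .] }  — reduce
  I9: { [B → S D D .] }  — reduce
  I10: { [B → - .], [B → B - .], [P → B - .], [S → - .] }  — 4 reduces
  I11: { [D → B P .] }  — reduce
  I12: { [B → . -], [B → . B -], [B → . S D D], [S → . -], [S → . B f B], [S → B f . B] }  — shift
  I13: { [B → B . -], [S → B . f B], [S → B f B .] }  — shift, reduce
  I14: { [B → . -], [B → . B -], [B → . S D D], [B → S . D D], [D → . B P], [D → . P], [P → . B -], [P → . S c], [S → . -], [S → . B f B] }  — shift
  I15: { [B → B - .] }  — reduce
  I16: { [B → B - .], [P → B - .] }  — 2 reduces

I1 contains complete items [B → - .], [S → - .] — reduce-reduce conflict.
I10 contains complete items [B → - .], [B → B - .], [P → B - .], [S → - .] — reduce-reduce conflict.
I16 contains complete items [B → B - .], [P → B - .] — reduce-reduce conflict.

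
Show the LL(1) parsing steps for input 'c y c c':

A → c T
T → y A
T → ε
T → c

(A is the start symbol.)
LL(1) parsing maintains a stack (initially the start symbol over $) and the input. At each step: if the stack top is a terminal, match it against the current input token; if it is a non-terminal N, replace it with the RHS of M[N, lookahead] (the unique production whose predict set contains the lookahead).

Stack is shown with the top on the left.

Stack  Input      Action
------------------------
A $    c y c c $  output A → c T
c T $  c y c c $  match 'c'
T $    y c c $    output T → y A
y A $  y c c $    match 'y'
A $    c c $      output A → c T
c T $  c c $      match 'c'
T $    c $        output T → c
c $    c $        match 'c'
$      $          accept

The string is accepted.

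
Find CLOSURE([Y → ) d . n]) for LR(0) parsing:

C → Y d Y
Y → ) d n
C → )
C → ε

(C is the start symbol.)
{ [Y → ) d . n] }

To compute CLOSURE, for each item [A → α.Bβ] where B is a non-terminal, add [B → .γ] for all productions B → γ; repeat for the newly added items until nothing changes.

Start with: [Y → ) d . n]
The dot precedes the terminal n, so nothing is added.

CLOSURE = { [Y → ) d . n] }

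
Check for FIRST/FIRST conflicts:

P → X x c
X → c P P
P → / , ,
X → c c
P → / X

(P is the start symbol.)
A FIRST/FIRST conflict occurs when two productions N → α and N → β for the same non-terminal have FIRST(α) ∩ FIRST(β) ≠ ∅ (with ε ∈ FIRST of a nullable right-hand side, so two nullable alternatives also conflict).

FIRST sets of the non-terminals at (or reachable through a nullable prefix from) the front of some alternative:
  FIRST(X) = { 'c' }

Productions for P:
  P → X x c: FIRST = { 'c' }
  P → / , ,: FIRST = { '/' }
  P → / X: FIRST = { '/' }
Productions for X:
  X → c P P: FIRST = { 'c' }
  X → c c: FIRST = { 'c' }

Conflict for P: P → / , , and P → / X
  Overlap: { '/' }
Conflict for X: X → c P P and X → c c
  Overlap: { 'c' }

Answer: Yes. P → '/' ',' ',' / P → '/' X on { '/' }; X → c P P / X → c c on { 'c' }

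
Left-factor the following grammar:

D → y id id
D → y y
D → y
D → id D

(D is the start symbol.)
Left-factoring transforms A → αβ₁ | αβ₂ into A → αA' and A' → β₁ | β₂
(α is the longest common prefix among the alternatives). Repeat until
no nonterminal has two alternatives with a common prefix.

Round 1: D has alternatives sharing prefix 'y'. Introduce D': D → y D'
  Add: D' → id id
  Add: D' → y
  Add: D' → ε

No remaining common prefixes — done.

Resulting grammar:
D → y D'
D' → id id
D' → y
D' → ε
D → id D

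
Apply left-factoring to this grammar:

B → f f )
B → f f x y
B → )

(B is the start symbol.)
Left-factoring transforms A → αβ₁ | αβ₂ into A → αA' and A' → β₁ | β₂
(α is the longest common prefix among the alternatives). Repeat until
no nonterminal has two alternatives with a common prefix.

Round 1: B has alternatives sharing prefix 'f f'. Introduce B': B → f f B'
  Add: B' → )
  Add: B' → x y

No remaining common prefixes — done.

Resulting grammar:
B → f f B'
B' → )
B' → x y
B → )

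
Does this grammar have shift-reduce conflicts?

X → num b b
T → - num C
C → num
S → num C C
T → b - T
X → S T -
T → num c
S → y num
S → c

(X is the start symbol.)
Augment with X' → X and build the canonical LR(0) collection (I0 = CLOSURE({[X' → . X]}), then GOTO on every symbol after a dot until no new states appear). It has 22 states:
  I0: { [S → . c], [S → . num C C], [S → . y num], [X → . S T -], [X → . num b b], [X' → . X] }  — shift
  I1: { [T → . - num C], [T → . b - T], [T → . num c], [X → S . T -] }  — shift
  I2: { [X' → X .] }  — accept
  I3: { [S → c .] }  — reduce
  I4: { [C → . num], [S → num . C C], [X → num . b b] }  — shift
  I5: { [S → y . num] }  — shift
  I6: { [S → y num .] }  — reduce
  I7: { [C → . num], [S → num C . C] }  — shift
  I8: { [X → num b . b] }  — shift
  I9: { [C → num .] }  — reduce
  I10: { [X → num b b .] }  — reduce
  I11: { [S → num C C .] }  — reduce
  I12: { [T → - . num C] }  — shift
  I13: { [X → S T . -] }  — shift
  I14: { [T → b . - T] }  — shift
  I15: { [T → num . c] }  — shift
  I16: { [T → num c .] }  — reduce
  I17: { [T → . - num C], [T → . b - T], [T → . num c], [T → b - . T] }  — shift
  I18: { [T → b - T .] }  — reduce
  I19: { [X → S T - .] }  — reduce
  I20: { [C → . num], [T → - num . C] }  — shift
  I21: { [T → - num C .] }  — reduce

No state contains both a complete item and a shift item.

Answer: No shift-reduce conflicts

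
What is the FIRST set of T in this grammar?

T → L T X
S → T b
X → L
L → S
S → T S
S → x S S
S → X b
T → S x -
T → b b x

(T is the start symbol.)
FIRST sets of the other non-terminals involved (by the same procedure, iterated to a fixed point):
  FIRST(L) = { 'b', 'x' }
  FIRST(S) = { 'b', 'x' }

From T → L T X:
  - L is a non-terminal: add FIRST(L) \ {ε} = { 'b', 'x' }
    L is not nullable, so stop
From T → S x -:
  - S is a non-terminal: add FIRST(S) \ {ε} = { 'b', 'x' }
    S is not nullable, so stop
From T → b b x:
  - b is a terminal: add 'b' and stop

Collecting: FIRST(T) = { 'b', 'x' }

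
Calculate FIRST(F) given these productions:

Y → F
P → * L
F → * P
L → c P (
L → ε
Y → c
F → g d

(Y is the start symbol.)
To compute FIRST(F), examine every production with F on the left-hand side, reading each right-hand side left to right until a non-nullable symbol is reached.

From F → * P:
  - '*' is a terminal: add '*' and stop
From F → g d:
  - g is a terminal: add 'g' and stop

Collecting: FIRST(F) = { '*', 'g' }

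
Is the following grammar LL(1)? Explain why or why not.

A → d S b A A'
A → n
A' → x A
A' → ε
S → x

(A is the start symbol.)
Relevant sets:
  FOLLOW(A') = { $, 'x' }

For A:
  PREDICT(A → d S b A A') = { 'd' }
  PREDICT(A → n) = { 'n' }
For A':
  PREDICT(A' → x A) = { 'x' }
  PREDICT(A' → ε) = { $, 'x' }
S has a single production, so nothing to check there.

Conflict found: Predict set conflict for A': { 'x' }
The grammar is NOT LL(1).

Answer: No. Predict set conflict for A': { 'x' }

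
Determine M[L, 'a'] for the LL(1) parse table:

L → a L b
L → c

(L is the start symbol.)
L → a L b

To find M[L, 'a'], we find productions for L where 'a' is in the predict set (PREDICT(N → α) = (FIRST(α) \ {ε}) ∪ (FOLLOW(N) if α ⇒* ε)).

L → a L b: PREDICT = { 'a' }
  'a' is in predict set, so this production goes in M[L, 'a']
L → c: PREDICT = { 'c' }

M[L, 'a'] = L → a L b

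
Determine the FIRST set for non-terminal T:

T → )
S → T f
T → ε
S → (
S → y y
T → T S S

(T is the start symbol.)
To compute FIRST(T), examine every production with T on the left-hand side, reading each right-hand side left to right until a non-nullable symbol is reached.

FIRST sets of the other non-terminals involved (by the same procedure, iterated to a fixed point):
  FIRST(S) = { '(', ')', 'f', 'y' }

From T → ):
  - ')' is a terminal: add ')' and stop
From T → ε:
  - ε-production, so ε ∈ FIRST(T)
From T → T S S:
  - T is the symbol being defined: contributes nothing new
    T is nullable, so continue to the next symbol
  - S is a non-terminal: add FIRST(S) \ {ε} = { '(', ')', 'f', 'y' }
    S is not nullable, so stop

Collecting: FIRST(T) = { '(', ')', 'f', 'y', ε }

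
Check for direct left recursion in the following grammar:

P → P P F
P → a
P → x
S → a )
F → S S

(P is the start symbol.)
Yes, P is left-recursive

P → P P F: LEFT RECURSIVE (starts with P)
P → a: starts with a
P → x: starts with x
S → a ): starts with a
F → S S: starts with S

The grammar has direct left recursion on: P.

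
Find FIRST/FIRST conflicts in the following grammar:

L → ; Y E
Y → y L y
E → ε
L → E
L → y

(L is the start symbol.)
No FIRST/FIRST conflicts.

A FIRST/FIRST conflict occurs when two productions N → α and N → β for the same non-terminal have FIRST(α) ∩ FIRST(β) ≠ ∅ (with ε ∈ FIRST of a nullable right-hand side, so two nullable alternatives also conflict).

FIRST sets of the non-terminals at (or reachable through a nullable prefix from) the front of some alternative:
  FIRST(E) = { ε }

Productions for L:
  L → ; Y E: FIRST = { ';' }
  L → E: FIRST = { ε }
  L → y: FIRST = { 'y' }
Y, E have only one production, so no FIRST/FIRST conflict is possible there.

All alternatives of each non-terminal have pairwise disjoint FIRST sets.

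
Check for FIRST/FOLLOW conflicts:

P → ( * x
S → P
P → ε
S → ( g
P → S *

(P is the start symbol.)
Yes. P → S '*' with FOLLOW(P) on { '*' }

A FIRST/FOLLOW conflict occurs when a non-terminal N has a nullable alternative N → β (β ⇒* ε) and another alternative N → α with FIRST(α) ∩ FOLLOW(N) ≠ ∅: on such a lookahead the parser cannot decide between expanding α and letting N vanish via β.

Nullable non-terminals: P, S.
FIRST sets used below: FIRST(S) = { '(', '*', ε }, FIRST(P) = { '(', '*', ε }

P: nullable alternative(s) P → ε; FOLLOW(P) = { $, '*' }
  P → ( * x: FIRST \ {ε} = { '(' } — disjoint from FOLLOW(P)
  P → ε: FIRST \ {ε} = { } — this is the only nullable alternative, skip
  P → S *: FIRST \ {ε} = { '(', '*' } — overlaps FOLLOW(P) on { '*' }: CONFLICT

S: nullable alternative(s) S → P; FOLLOW(S) = { '*' }
  S → P: FIRST \ {ε} = { '(', '*' } — this is the only nullable alternative, skip
  S → ( g: FIRST \ {ε} = { '(' } — disjoint from FOLLOW(S)

So the grammar has 1 FIRST/FOLLOW conflict (marked CONFLICT above).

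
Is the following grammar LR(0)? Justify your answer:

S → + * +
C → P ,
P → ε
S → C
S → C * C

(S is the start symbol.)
Augment with S' → S and build the canonical LR(0) collection (I0 = CLOSURE({[S' → . S]}), then GOTO on every symbol after a dot until no new states appear). It has 10 states:
  I0: { [C → . P ,], [P → .], [S → . + * +], [S → . C * C], [S → . C], [S' → . S] }  — shift, reduce
  I1: { [S → + . * +] }  — shift
  I2: { [S → C . * C], [S → C .] }  — shift, reduce
  I3: { [C → P . ,] }  — shift
  I4: { [S' → S .] }  — accept
  I5: { [C → P , .] }  — reduce
  I6: { [C → . P ,], [P → .], [S → C * . C] }  — reduce
  I7: { [S → C * C .] }  — reduce
  I8: { [S → + * . +] }  — shift
  I9: { [S → + * + .] }  — reduce

Conflict in state I0:
  Shift-reduce conflict between [P → .] and [S → . + * +]
So the grammar is NOT LR(0).

Answer: No. Shift-reduce conflict between [P → .] and [S → . + * +]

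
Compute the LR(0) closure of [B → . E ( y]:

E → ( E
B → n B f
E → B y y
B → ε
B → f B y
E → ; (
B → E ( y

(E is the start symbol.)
Start with: [B → . E ( y]
  [B → . E ( y] has the dot before E: add [E → . ( E], [E → . B y y], [E → . ; (]
  [E → . B y y] has the dot before B: add [B → . n B f], [B → .], [B → . f B y]
No further items can be added.

CLOSURE = { [B → . E ( y], [B → . f B y], [B → . n B f], [B → .], [E → . ( E], [E → . ; (], [E → . B y y] }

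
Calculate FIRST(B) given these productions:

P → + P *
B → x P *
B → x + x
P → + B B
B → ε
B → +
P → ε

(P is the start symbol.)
From B → x P *:
  - x is a terminal: add 'x' and stop
From B → x + x:
  - x is a terminal: add 'x' and stop
From B → ε:
  - ε-production, so ε ∈ FIRST(B)
From B → +:
  - '+' is a terminal: add '+' and stop

Collecting: FIRST(B) = { '+', 'x', ε }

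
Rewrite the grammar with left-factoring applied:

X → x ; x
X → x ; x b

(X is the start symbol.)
X → x ; x X'
X' → ε
X' → b

Left-factoring transforms A → αβ₁ | αβ₂ into A → αA' and A' → β₁ | β₂
(α is the longest common prefix among the alternatives). Repeat until
no nonterminal has two alternatives with a common prefix.

Round 1: X has alternatives sharing prefix 'x ; x'. Introduce X': X → x ; x X'
  Add: X' → ε
  Add: X' → b

No remaining common prefixes — done.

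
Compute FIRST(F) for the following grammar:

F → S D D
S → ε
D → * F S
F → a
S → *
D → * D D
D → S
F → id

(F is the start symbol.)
FIRST sets of the other non-terminals involved (by the same procedure, iterated to a fixed point):
  FIRST(S) = { '*', ε }
  FIRST(D) = { '*', ε }

From F → S D D:
  - S is a non-terminal: add FIRST(S) \ {ε} = { '*' }
    S is nullable, so continue to the next symbol
  - D is a non-terminal: add FIRST(D) \ {ε} = { '*' }
    D is nullable, so continue to the next symbol
  - D is a non-terminal: add FIRST(D) \ {ε} = { '*' }
    D is nullable and nothing follows, so the whole right-hand side can vanish: ε ∈ FIRST(F)
From F → a:
  - a is a terminal: add 'a' and stop
From F → id:
  - id is a terminal: add 'id' and stop

Collecting: FIRST(F) = { '*', 'a', 'id', ε }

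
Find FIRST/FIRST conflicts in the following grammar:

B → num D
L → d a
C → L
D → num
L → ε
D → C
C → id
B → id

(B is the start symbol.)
FIRST sets of the non-terminals at (or reachable through a nullable prefix from) the front of some alternative:
  FIRST(L) = { 'd', ε }
  FIRST(C) = { 'd', 'id', ε }

Productions for B:
  B → num D: FIRST = { 'num' }
  B → id: FIRST = { 'id' }
Productions for L:
  L → d a: FIRST = { 'd' }
  L → ε: FIRST = { ε }
Productions for C:
  C → L: FIRST = { 'd', ε }
  C → id: FIRST = { 'id' }
Productions for D:
  D → num: FIRST = { 'num' }
  D → C: FIRST = { 'd', 'id', ε }

All alternatives of each non-terminal have pairwise disjoint FIRST sets.

Answer: No FIRST/FIRST conflicts.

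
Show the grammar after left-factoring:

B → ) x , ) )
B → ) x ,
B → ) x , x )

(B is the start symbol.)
B → ) x , B'
B' → ) )
B' → ε
B' → x )

Left-factoring transforms A → αβ₁ | αβ₂ into A → αA' and A' → β₁ | β₂
(α is the longest common prefix among the alternatives). Repeat until
no nonterminal has two alternatives with a common prefix.

Round 1: B has alternatives sharing prefix ') x ,'. Introduce B': B → ) x , B'
  Add: B' → ) )
  Add: B' → ε
  Add: B' → x )

No remaining common prefixes — done.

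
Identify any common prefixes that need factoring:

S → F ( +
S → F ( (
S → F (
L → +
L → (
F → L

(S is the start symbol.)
Yes, S has productions with common prefix 'F ('

Left-factoring is needed when two productions for the same non-terminal
share a common prefix on the right-hand side.

Productions for S:
  S → F ( +
  S → F ( (
  S → F (
Productions for L:
  L → +
  L → (

Found common prefix 'F (' in productions for S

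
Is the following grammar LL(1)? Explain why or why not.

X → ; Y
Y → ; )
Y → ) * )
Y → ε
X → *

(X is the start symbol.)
Yes, the grammar is LL(1).

Relevant sets:
  FOLLOW(Y) = { $ }

For X:
  PREDICT(X → ';' Y) = { ';' }
  PREDICT(X → '*') = { '*' }
For Y:
  PREDICT(Y → ';' ')') = { ';' }
  PREDICT(Y → ')' '*' ')') = { ')' }
  PREDICT(Y → ε) = { $ }

All predict sets are disjoint. The grammar IS LL(1).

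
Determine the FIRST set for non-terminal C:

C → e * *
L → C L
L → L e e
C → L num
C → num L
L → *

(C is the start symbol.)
To compute FIRST(C), examine every production with C on the left-hand side, reading each right-hand side left to right until a non-nullable symbol is reached.

FIRST sets of the other non-terminals involved (by the same procedure, iterated to a fixed point):
  FIRST(L) = { '*', 'e', 'num' }

From C → e * *:
  - e is a terminal: add 'e' and stop
From C → L num:
  - L is a non-terminal: add FIRST(L) \ {ε} = { '*', 'e', 'num' }
    L is not nullable, so stop
From C → num L:
  - num is a terminal: add 'num' and stop

Collecting: FIRST(C) = { '*', 'e', 'num' }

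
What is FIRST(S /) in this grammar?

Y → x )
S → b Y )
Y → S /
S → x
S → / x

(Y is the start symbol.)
{ '/', 'b', 'x' }

FIRST sets of the non-terminals involved (from the grammar, by fixed-point iteration):
  FIRST(S) = { '/', 'b', 'x' }

To compute FIRST(S /), process the symbols left to right:
Symbol S is a non-terminal. Add FIRST(S) \ {ε} = { '/', 'b', 'x' }
S is not nullable (ε ∉ FIRST(S)), so stop here.
FIRST(S /) = { '/', 'b', 'x' }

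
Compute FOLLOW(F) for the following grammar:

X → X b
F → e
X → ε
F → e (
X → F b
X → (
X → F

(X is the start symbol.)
In X → F b: F is followed by b, add FIRST(b) \ {ε} = { 'b' }
In X → F: F is at the end, add FOLLOW(X)

The FOLLOW sets referred to above (computed the same way, to a fixed point):
  FOLLOW(X) = { $, 'b' }

Taking the union: FOLLOW(F) = { $, 'b' }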